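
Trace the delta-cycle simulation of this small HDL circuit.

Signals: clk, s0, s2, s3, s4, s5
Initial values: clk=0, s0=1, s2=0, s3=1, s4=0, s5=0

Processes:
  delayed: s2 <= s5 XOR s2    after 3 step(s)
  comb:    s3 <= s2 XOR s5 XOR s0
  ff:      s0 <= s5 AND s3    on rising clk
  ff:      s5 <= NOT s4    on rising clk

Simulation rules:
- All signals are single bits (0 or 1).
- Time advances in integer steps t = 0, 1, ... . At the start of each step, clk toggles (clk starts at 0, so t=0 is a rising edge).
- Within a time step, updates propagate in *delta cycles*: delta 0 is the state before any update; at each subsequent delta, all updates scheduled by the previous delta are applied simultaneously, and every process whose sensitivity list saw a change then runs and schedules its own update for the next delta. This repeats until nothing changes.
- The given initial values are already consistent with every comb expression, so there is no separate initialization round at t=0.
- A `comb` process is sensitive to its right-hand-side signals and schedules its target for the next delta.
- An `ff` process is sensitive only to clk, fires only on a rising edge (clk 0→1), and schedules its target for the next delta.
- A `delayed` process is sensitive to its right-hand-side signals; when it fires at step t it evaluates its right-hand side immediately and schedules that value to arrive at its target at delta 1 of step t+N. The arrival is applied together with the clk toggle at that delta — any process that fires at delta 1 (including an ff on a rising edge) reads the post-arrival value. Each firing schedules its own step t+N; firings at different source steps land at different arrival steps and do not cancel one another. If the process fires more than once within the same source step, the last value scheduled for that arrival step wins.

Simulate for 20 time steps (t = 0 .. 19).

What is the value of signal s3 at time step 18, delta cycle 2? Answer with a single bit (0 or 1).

t0.Δ0 s2=0 s3=1 s0=1 s5=0 s4=0 clk=0
t0.Δ1 s2=0 s3=1 s0=1 s5=0 s4=0 clk=1
t0.Δ2 s2=0 s3=1 s0=0 s5=1 s4=0 clk=1
t1.Δ0 s2=0 s3=1 s0=0 s5=1 s4=0 clk=1
t1.Δ1 s2=0 s3=1 s0=0 s5=1 s4=0 clk=0
t2.Δ0 s2=0 s3=1 s0=0 s5=1 s4=0 clk=0
t2.Δ1 s2=0 s3=1 s0=0 s5=1 s4=0 clk=1
t2.Δ2 s2=0 s3=1 s0=1 s5=1 s4=0 clk=1
t2.Δ3 s2=0 s3=0 s0=1 s5=1 s4=0 clk=1
t3.Δ0 s2=0 s3=0 s0=1 s5=1 s4=0 clk=1
t3.Δ1 s2=1 s3=0 s0=1 s5=1 s4=0 clk=0
t3.Δ2 s2=1 s3=1 s0=1 s5=1 s4=0 clk=0
t4.Δ0 s2=1 s3=1 s0=1 s5=1 s4=0 clk=0
t4.Δ1 s2=1 s3=1 s0=1 s5=1 s4=0 clk=1
t5.Δ0 s2=1 s3=1 s0=1 s5=1 s4=0 clk=1
t5.Δ1 s2=1 s3=1 s0=1 s5=1 s4=0 clk=0
t6.Δ0 s2=1 s3=1 s0=1 s5=1 s4=0 clk=0
t6.Δ1 s2=0 s3=1 s0=1 s5=1 s4=0 clk=1
t6.Δ2 s2=0 s3=0 s0=1 s5=1 s4=0 clk=1
t7.Δ0 s2=0 s3=0 s0=1 s5=1 s4=0 clk=1
t7.Δ1 s2=0 s3=0 s0=1 s5=1 s4=0 clk=0
t8.Δ0 s2=0 s3=0 s0=1 s5=1 s4=0 clk=0
t8.Δ1 s2=0 s3=0 s0=1 s5=1 s4=0 clk=1
t8.Δ2 s2=0 s3=0 s0=0 s5=1 s4=0 clk=1
t8.Δ3 s2=0 s3=1 s0=0 s5=1 s4=0 clk=1
t9.Δ0 s2=0 s3=1 s0=0 s5=1 s4=0 clk=1
t9.Δ1 s2=1 s3=1 s0=0 s5=1 s4=0 clk=0
t9.Δ2 s2=1 s3=0 s0=0 s5=1 s4=0 clk=0
t10.Δ0 s2=1 s3=0 s0=0 s5=1 s4=0 clk=0
t10.Δ1 s2=1 s3=0 s0=0 s5=1 s4=0 clk=1
t11.Δ0 s2=1 s3=0 s0=0 s5=1 s4=0 clk=1
t11.Δ1 s2=1 s3=0 s0=0 s5=1 s4=0 clk=0
t12.Δ0 s2=1 s3=0 s0=0 s5=1 s4=0 clk=0
t12.Δ1 s2=0 s3=0 s0=0 s5=1 s4=0 clk=1
t12.Δ2 s2=0 s3=1 s0=0 s5=1 s4=0 clk=1
t13.Δ0 s2=0 s3=1 s0=0 s5=1 s4=0 clk=1
t13.Δ1 s2=0 s3=1 s0=0 s5=1 s4=0 clk=0
t14.Δ0 s2=0 s3=1 s0=0 s5=1 s4=0 clk=0
t14.Δ1 s2=0 s3=1 s0=0 s5=1 s4=0 clk=1
t14.Δ2 s2=0 s3=1 s0=1 s5=1 s4=0 clk=1
t14.Δ3 s2=0 s3=0 s0=1 s5=1 s4=0 clk=1
t15.Δ0 s2=0 s3=0 s0=1 s5=1 s4=0 clk=1
t15.Δ1 s2=1 s3=0 s0=1 s5=1 s4=0 clk=0
t15.Δ2 s2=1 s3=1 s0=1 s5=1 s4=0 clk=0
t16.Δ0 s2=1 s3=1 s0=1 s5=1 s4=0 clk=0
t16.Δ1 s2=1 s3=1 s0=1 s5=1 s4=0 clk=1
t17.Δ0 s2=1 s3=1 s0=1 s5=1 s4=0 clk=1
t17.Δ1 s2=1 s3=1 s0=1 s5=1 s4=0 clk=0
t18.Δ0 s2=1 s3=1 s0=1 s5=1 s4=0 clk=0
t18.Δ1 s2=0 s3=1 s0=1 s5=1 s4=0 clk=1
t18.Δ2 s2=0 s3=0 s0=1 s5=1 s4=0 clk=1
t19.Δ0 s2=0 s3=0 s0=1 s5=1 s4=0 clk=1
t19.Δ1 s2=0 s3=0 s0=1 s5=1 s4=0 clk=0

0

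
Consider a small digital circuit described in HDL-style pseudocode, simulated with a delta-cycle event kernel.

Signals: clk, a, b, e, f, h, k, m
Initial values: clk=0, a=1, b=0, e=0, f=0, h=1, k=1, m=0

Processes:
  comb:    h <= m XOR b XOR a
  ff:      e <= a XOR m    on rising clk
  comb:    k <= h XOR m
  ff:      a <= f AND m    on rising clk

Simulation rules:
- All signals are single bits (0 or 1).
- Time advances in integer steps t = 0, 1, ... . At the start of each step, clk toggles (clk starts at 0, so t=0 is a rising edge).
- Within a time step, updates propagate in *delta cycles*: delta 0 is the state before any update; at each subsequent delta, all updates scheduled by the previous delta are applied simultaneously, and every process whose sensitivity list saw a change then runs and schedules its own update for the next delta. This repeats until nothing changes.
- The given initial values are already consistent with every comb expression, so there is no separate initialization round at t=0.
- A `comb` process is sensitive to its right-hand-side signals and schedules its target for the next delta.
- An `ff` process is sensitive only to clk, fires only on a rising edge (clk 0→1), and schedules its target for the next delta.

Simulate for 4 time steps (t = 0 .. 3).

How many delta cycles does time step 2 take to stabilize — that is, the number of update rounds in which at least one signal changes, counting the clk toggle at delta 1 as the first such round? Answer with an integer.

2

t=0 Δ0: h=1 f=0 a=1 b=0 m=0 e=0 clk=0 k=1
  Δ1: clk:0→1
  Δ2: a:1→0, e:0→1
  Δ3: h:1→0
  Δ4: k:1→0
  (4Δ to stable)
t=1 Δ0: h=0 f=0 a=0 b=0 m=0 e=1 clk=1 k=0
  Δ1: clk:1→0
  (1Δ to stable)
t=2 Δ0: h=0 f=0 a=0 b=0 m=0 e=1 clk=0 k=0
  Δ1: clk:0→1
  Δ2: e:1→0
  (2Δ to stable)
t=3 Δ0: h=0 f=0 a=0 b=0 m=0 e=0 clk=1 k=0
  Δ1: clk:1→0
  (1Δ to stable)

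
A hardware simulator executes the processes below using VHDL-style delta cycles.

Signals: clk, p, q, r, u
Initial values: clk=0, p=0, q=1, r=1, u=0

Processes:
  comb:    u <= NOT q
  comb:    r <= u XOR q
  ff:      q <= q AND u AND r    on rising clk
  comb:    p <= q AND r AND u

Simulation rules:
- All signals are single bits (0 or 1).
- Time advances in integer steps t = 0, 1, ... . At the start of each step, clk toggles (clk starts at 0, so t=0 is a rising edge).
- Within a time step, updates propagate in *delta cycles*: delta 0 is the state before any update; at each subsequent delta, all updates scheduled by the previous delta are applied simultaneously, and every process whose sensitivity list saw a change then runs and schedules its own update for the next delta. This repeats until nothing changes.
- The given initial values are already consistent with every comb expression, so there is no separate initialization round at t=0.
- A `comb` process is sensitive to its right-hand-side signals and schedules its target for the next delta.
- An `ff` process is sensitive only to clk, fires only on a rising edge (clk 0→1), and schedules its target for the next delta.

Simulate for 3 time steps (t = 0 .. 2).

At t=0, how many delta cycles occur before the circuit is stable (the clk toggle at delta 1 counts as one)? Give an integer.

4

t=0 Δ0: clk=0 u=0 r=1 p=0 q=1
  Δ1: clk:0→1
  Δ2: q:1→0
  Δ3: u:0→1, r:1→0
  Δ4: r:0→1
  (4Δ to stable)
t=1 Δ0: clk=1 u=1 r=1 p=0 q=0
  Δ1: clk:1→0
  (1Δ to stable)
t=2 Δ0: clk=0 u=1 r=1 p=0 q=0
  Δ1: clk:0→1
  (1Δ to stable)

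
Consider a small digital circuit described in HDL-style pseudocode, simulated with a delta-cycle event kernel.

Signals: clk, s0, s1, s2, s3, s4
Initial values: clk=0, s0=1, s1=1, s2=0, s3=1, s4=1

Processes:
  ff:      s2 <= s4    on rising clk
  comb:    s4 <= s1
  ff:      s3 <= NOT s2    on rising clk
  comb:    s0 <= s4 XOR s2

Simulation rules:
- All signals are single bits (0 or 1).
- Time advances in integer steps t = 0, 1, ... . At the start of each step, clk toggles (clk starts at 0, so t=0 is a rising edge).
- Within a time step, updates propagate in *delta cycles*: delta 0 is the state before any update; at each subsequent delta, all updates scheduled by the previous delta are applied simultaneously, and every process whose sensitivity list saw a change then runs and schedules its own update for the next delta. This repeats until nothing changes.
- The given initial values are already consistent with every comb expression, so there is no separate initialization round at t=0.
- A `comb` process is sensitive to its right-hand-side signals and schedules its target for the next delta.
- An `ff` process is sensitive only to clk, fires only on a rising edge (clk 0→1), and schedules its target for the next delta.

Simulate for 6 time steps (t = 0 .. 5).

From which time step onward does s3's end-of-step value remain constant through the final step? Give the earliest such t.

t0.Δ0 s0=1 clk=0 s2=0 s4=1 s3=1 s1=1
t0.Δ1 s0=1 clk=1 s2=0 s4=1 s3=1 s1=1
t0.Δ2 s0=1 clk=1 s2=1 s4=1 s3=1 s1=1
t0.Δ3 s0=0 clk=1 s2=1 s4=1 s3=1 s1=1
t1.Δ0 s0=0 clk=1 s2=1 s4=1 s3=1 s1=1
t1.Δ1 s0=0 clk=0 s2=1 s4=1 s3=1 s1=1
t2.Δ0 s0=0 clk=0 s2=1 s4=1 s3=1 s1=1
t2.Δ1 s0=0 clk=1 s2=1 s4=1 s3=1 s1=1
t2.Δ2 s0=0 clk=1 s2=1 s4=1 s3=0 s1=1
t3.Δ0 s0=0 clk=1 s2=1 s4=1 s3=0 s1=1
t3.Δ1 s0=0 clk=0 s2=1 s4=1 s3=0 s1=1
t4.Δ0 s0=0 clk=0 s2=1 s4=1 s3=0 s1=1
t4.Δ1 s0=0 clk=1 s2=1 s4=1 s3=0 s1=1
t5.Δ0 s0=0 clk=1 s2=1 s4=1 s3=0 s1=1
t5.Δ1 s0=0 clk=0 s2=1 s4=1 s3=0 s1=1

2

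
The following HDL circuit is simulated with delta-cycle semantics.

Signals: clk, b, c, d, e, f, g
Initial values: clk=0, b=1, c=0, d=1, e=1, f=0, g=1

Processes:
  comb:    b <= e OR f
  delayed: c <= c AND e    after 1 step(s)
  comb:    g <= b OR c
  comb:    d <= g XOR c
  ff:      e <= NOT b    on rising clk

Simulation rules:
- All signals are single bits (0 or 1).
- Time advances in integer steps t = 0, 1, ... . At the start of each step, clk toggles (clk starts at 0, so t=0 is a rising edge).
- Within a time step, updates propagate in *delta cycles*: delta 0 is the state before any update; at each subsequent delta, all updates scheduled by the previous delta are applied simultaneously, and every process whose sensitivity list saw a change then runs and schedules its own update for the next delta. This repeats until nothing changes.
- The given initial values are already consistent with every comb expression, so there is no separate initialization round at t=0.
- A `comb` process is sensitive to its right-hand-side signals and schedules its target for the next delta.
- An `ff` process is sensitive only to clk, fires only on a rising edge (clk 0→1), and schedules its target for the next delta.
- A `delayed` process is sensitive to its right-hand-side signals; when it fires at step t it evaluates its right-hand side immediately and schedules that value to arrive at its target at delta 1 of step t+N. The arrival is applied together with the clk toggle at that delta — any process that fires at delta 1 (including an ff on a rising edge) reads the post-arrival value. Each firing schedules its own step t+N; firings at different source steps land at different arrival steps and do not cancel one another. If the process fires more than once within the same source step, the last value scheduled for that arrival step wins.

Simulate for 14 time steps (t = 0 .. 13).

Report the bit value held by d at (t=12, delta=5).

t0.Δ0 clk=0 b=1 d=1 c=0 g=1 e=1 f=0
t0.Δ1 clk=1 b=1 d=1 c=0 g=1 e=1 f=0
t0.Δ2 clk=1 b=1 d=1 c=0 g=1 e=0 f=0
t0.Δ3 clk=1 b=0 d=1 c=0 g=1 e=0 f=0
t0.Δ4 clk=1 b=0 d=1 c=0 g=0 e=0 f=0
t0.Δ5 clk=1 b=0 d=0 c=0 g=0 e=0 f=0
t1.Δ0 clk=1 b=0 d=0 c=0 g=0 e=0 f=0
t1.Δ1 clk=0 b=0 d=0 c=0 g=0 e=0 f=0
t2.Δ0 clk=0 b=0 d=0 c=0 g=0 e=0 f=0
t2.Δ1 clk=1 b=0 d=0 c=0 g=0 e=0 f=0
t2.Δ2 clk=1 b=0 d=0 c=0 g=0 e=1 f=0
t2.Δ3 clk=1 b=1 d=0 c=0 g=0 e=1 f=0
t2.Δ4 clk=1 b=1 d=0 c=0 g=1 e=1 f=0
t2.Δ5 clk=1 b=1 d=1 c=0 g=1 e=1 f=0
t3.Δ0 clk=1 b=1 d=1 c=0 g=1 e=1 f=0
t3.Δ1 clk=0 b=1 d=1 c=0 g=1 e=1 f=0
t4.Δ0 clk=0 b=1 d=1 c=0 g=1 e=1 f=0
t4.Δ1 clk=1 b=1 d=1 c=0 g=1 e=1 f=0
t4.Δ2 clk=1 b=1 d=1 c=0 g=1 e=0 f=0
t4.Δ3 clk=1 b=0 d=1 c=0 g=1 e=0 f=0
t4.Δ4 clk=1 b=0 d=1 c=0 g=0 e=0 f=0
t4.Δ5 clk=1 b=0 d=0 c=0 g=0 e=0 f=0
t5.Δ0 clk=1 b=0 d=0 c=0 g=0 e=0 f=0
t5.Δ1 clk=0 b=0 d=0 c=0 g=0 e=0 f=0
t6.Δ0 clk=0 b=0 d=0 c=0 g=0 e=0 f=0
t6.Δ1 clk=1 b=0 d=0 c=0 g=0 e=0 f=0
t6.Δ2 clk=1 b=0 d=0 c=0 g=0 e=1 f=0
t6.Δ3 clk=1 b=1 d=0 c=0 g=0 e=1 f=0
t6.Δ4 clk=1 b=1 d=0 c=0 g=1 e=1 f=0
t6.Δ5 clk=1 b=1 d=1 c=0 g=1 e=1 f=0
t7.Δ0 clk=1 b=1 d=1 c=0 g=1 e=1 f=0
t7.Δ1 clk=0 b=1 d=1 c=0 g=1 e=1 f=0
t8.Δ0 clk=0 b=1 d=1 c=0 g=1 e=1 f=0
t8.Δ1 clk=1 b=1 d=1 c=0 g=1 e=1 f=0
t8.Δ2 clk=1 b=1 d=1 c=0 g=1 e=0 f=0
t8.Δ3 clk=1 b=0 d=1 c=0 g=1 e=0 f=0
t8.Δ4 clk=1 b=0 d=1 c=0 g=0 e=0 f=0
t8.Δ5 clk=1 b=0 d=0 c=0 g=0 e=0 f=0
t9.Δ0 clk=1 b=0 d=0 c=0 g=0 e=0 f=0
t9.Δ1 clk=0 b=0 d=0 c=0 g=0 e=0 f=0
t10.Δ0 clk=0 b=0 d=0 c=0 g=0 e=0 f=0
t10.Δ1 clk=1 b=0 d=0 c=0 g=0 e=0 f=0
t10.Δ2 clk=1 b=0 d=0 c=0 g=0 e=1 f=0
t10.Δ3 clk=1 b=1 d=0 c=0 g=0 e=1 f=0
t10.Δ4 clk=1 b=1 d=0 c=0 g=1 e=1 f=0
t10.Δ5 clk=1 b=1 d=1 c=0 g=1 e=1 f=0
t11.Δ0 clk=1 b=1 d=1 c=0 g=1 e=1 f=0
t11.Δ1 clk=0 b=1 d=1 c=0 g=1 e=1 f=0
t12.Δ0 clk=0 b=1 d=1 c=0 g=1 e=1 f=0
t12.Δ1 clk=1 b=1 d=1 c=0 g=1 e=1 f=0
t12.Δ2 clk=1 b=1 d=1 c=0 g=1 e=0 f=0
t12.Δ3 clk=1 b=0 d=1 c=0 g=1 e=0 f=0
t12.Δ4 clk=1 b=0 d=1 c=0 g=0 e=0 f=0
t12.Δ5 clk=1 b=0 d=0 c=0 g=0 e=0 f=0
t13.Δ0 clk=1 b=0 d=0 c=0 g=0 e=0 f=0
t13.Δ1 clk=0 b=0 d=0 c=0 g=0 e=0 f=0

0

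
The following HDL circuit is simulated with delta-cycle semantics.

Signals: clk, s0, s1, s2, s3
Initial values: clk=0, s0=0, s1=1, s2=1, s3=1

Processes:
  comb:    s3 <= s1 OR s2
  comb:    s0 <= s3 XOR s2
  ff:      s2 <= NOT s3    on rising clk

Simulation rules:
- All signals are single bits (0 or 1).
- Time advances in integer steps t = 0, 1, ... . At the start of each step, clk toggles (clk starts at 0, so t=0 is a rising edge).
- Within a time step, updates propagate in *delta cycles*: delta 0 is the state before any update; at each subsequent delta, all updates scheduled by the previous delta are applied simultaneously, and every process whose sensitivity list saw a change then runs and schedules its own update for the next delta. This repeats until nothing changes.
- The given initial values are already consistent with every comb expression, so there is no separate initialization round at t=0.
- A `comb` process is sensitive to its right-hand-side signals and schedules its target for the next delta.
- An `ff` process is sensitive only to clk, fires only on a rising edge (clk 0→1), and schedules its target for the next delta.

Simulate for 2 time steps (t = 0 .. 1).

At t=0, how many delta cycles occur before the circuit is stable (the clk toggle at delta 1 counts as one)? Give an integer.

t0.Δ0 s3=1 clk=0 s1=1 s2=1 s0=0
t0.Δ1 s3=1 clk=1 s1=1 s2=1 s0=0
t0.Δ2 s3=1 clk=1 s1=1 s2=0 s0=0
t0.Δ3 s3=1 clk=1 s1=1 s2=0 s0=1
t1.Δ0 s3=1 clk=1 s1=1 s2=0 s0=1
t1.Δ1 s3=1 clk=0 s1=1 s2=0 s0=1

3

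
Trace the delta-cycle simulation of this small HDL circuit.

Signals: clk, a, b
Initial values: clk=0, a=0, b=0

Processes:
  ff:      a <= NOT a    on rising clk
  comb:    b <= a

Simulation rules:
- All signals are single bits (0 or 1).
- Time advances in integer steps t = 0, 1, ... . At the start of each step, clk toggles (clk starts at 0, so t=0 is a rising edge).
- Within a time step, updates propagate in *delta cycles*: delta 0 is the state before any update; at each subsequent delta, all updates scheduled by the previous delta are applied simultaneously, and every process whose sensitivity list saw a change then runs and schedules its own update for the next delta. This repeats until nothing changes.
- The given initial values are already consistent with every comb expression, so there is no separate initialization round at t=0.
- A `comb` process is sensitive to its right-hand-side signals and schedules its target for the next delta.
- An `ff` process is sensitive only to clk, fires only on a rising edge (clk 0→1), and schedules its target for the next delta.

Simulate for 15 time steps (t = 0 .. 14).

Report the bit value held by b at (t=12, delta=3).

1

t=0 Δ0: a=0 b=0 clk=0
  Δ1: clk:0→1
  Δ2: a:0→1
  Δ3: b:0→1
  (3Δ to stable)
t=1 Δ0: a=1 b=1 clk=1
  Δ1: clk:1→0
  (1Δ to stable)
t=2 Δ0: a=1 b=1 clk=0
  Δ1: clk:0→1
  Δ2: a:1→0
  Δ3: b:1→0
  (3Δ to stable)
t=3 Δ0: a=0 b=0 clk=1
  Δ1: clk:1→0
  (1Δ to stable)
t=4 Δ0: a=0 b=0 clk=0
  Δ1: clk:0→1
  Δ2: a:0→1
  Δ3: b:0→1
  (3Δ to stable)
t=5 Δ0: a=1 b=1 clk=1
  Δ1: clk:1→0
  (1Δ to stable)
t=6 Δ0: a=1 b=1 clk=0
  Δ1: clk:0→1
  Δ2: a:1→0
  Δ3: b:1→0
  (3Δ to stable)
t=7 Δ0: a=0 b=0 clk=1
  Δ1: clk:1→0
  (1Δ to stable)
t=8 Δ0: a=0 b=0 clk=0
  Δ1: clk:0→1
  Δ2: a:0→1
  Δ3: b:0→1
  (3Δ to stable)
t=9 Δ0: a=1 b=1 clk=1
  Δ1: clk:1→0
  (1Δ to stable)
t=10 Δ0: a=1 b=1 clk=0
  Δ1: clk:0→1
  Δ2: a:1→0
  Δ3: b:1→0
  (3Δ to stable)
t=11 Δ0: a=0 b=0 clk=1
  Δ1: clk:1→0
  (1Δ to stable)
t=12 Δ0: a=0 b=0 clk=0
  Δ1: clk:0→1
  Δ2: a:0→1
  Δ3: b:0→1
  (3Δ to stable)
t=13 Δ0: a=1 b=1 clk=1
  Δ1: clk:1→0
  (1Δ to stable)
t=14 Δ0: a=1 b=1 clk=0
  Δ1: clk:0→1
  Δ2: a:1→0
  Δ3: b:1→0
  (3Δ to stable)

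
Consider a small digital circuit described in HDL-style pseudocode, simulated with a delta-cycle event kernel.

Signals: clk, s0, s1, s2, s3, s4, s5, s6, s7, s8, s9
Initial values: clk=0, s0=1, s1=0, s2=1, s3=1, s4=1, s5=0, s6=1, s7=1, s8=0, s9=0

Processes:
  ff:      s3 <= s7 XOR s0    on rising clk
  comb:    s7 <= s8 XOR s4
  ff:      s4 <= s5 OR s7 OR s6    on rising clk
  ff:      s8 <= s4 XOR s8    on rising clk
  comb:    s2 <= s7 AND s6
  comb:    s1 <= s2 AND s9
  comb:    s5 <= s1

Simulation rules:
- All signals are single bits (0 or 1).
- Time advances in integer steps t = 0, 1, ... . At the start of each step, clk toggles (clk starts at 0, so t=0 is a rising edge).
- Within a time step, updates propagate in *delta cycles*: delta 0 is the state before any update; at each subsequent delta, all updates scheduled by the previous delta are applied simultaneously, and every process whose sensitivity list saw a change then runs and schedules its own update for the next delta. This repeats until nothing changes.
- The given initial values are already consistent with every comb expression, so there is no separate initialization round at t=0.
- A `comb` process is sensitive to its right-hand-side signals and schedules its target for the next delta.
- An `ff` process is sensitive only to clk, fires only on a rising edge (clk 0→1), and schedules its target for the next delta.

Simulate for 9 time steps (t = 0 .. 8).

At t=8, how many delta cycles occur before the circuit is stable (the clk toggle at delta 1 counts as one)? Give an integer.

t=0 Δ0: s0=1 s4=1 s2=1 s7=1 s1=0 s5=0 s6=1 s8=0 s3=1 clk=0 s9=0
  Δ1: clk:0→1
  Δ2: s8:0→1, s3:1→0
  Δ3: s7:1→0
  Δ4: s2:1→0
  (4Δ to stable)
t=1 Δ0: s0=1 s4=1 s2=0 s7=0 s1=0 s5=0 s6=1 s8=1 s3=0 clk=1 s9=0
  Δ1: clk:1→0
  (1Δ to stable)
t=2 Δ0: s0=1 s4=1 s2=0 s7=0 s1=0 s5=0 s6=1 s8=1 s3=0 clk=0 s9=0
  Δ1: clk:0→1
  Δ2: s8:1→0, s3:0→1
  Δ3: s7:0→1
  Δ4: s2:0→1
  (4Δ to stable)
t=3 Δ0: s0=1 s4=1 s2=1 s7=1 s1=0 s5=0 s6=1 s8=0 s3=1 clk=1 s9=0
  Δ1: clk:1→0
  (1Δ to stable)
t=4 Δ0: s0=1 s4=1 s2=1 s7=1 s1=0 s5=0 s6=1 s8=0 s3=1 clk=0 s9=0
  Δ1: clk:0→1
  Δ2: s8:0→1, s3:1→0
  Δ3: s7:1→0
  Δ4: s2:1→0
  (4Δ to stable)
t=5 Δ0: s0=1 s4=1 s2=0 s7=0 s1=0 s5=0 s6=1 s8=1 s3=0 clk=1 s9=0
  Δ1: clk:1→0
  (1Δ to stable)
t=6 Δ0: s0=1 s4=1 s2=0 s7=0 s1=0 s5=0 s6=1 s8=1 s3=0 clk=0 s9=0
  Δ1: clk:0→1
  Δ2: s8:1→0, s3:0→1
  Δ3: s7:0→1
  Δ4: s2:0→1
  (4Δ to stable)
t=7 Δ0: s0=1 s4=1 s2=1 s7=1 s1=0 s5=0 s6=1 s8=0 s3=1 clk=1 s9=0
  Δ1: clk:1→0
  (1Δ to stable)
t=8 Δ0: s0=1 s4=1 s2=1 s7=1 s1=0 s5=0 s6=1 s8=0 s3=1 clk=0 s9=0
  Δ1: clk:0→1
  Δ2: s8:0→1, s3:1→0
  Δ3: s7:1→0
  Δ4: s2:1→0
  (4Δ to stable)

4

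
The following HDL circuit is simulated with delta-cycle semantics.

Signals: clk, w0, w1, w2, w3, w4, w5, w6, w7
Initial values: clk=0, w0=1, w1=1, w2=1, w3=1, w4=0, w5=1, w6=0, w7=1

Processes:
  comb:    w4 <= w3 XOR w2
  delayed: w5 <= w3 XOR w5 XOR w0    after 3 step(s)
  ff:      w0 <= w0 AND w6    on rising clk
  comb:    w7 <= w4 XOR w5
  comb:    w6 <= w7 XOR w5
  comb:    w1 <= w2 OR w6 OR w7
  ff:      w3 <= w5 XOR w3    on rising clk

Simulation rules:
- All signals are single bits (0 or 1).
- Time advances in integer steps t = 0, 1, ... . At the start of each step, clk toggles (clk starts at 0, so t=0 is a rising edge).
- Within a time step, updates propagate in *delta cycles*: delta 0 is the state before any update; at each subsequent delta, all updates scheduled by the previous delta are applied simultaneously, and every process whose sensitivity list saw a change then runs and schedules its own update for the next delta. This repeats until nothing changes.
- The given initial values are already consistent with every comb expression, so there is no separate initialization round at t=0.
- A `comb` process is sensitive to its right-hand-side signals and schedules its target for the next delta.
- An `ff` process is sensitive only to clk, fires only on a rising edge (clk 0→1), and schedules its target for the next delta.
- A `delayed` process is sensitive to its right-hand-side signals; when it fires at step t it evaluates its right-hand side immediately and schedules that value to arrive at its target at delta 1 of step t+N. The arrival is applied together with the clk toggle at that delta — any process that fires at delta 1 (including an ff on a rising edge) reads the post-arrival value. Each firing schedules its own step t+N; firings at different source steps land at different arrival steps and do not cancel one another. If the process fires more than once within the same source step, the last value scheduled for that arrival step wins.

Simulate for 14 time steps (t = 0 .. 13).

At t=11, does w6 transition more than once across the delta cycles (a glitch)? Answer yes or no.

t0.Δ0 w7=1 w5=1 w0=1 w3=1 clk=0 w1=1 w6=0 w2=1 w4=0
t0.Δ1 w7=1 w5=1 w0=1 w3=1 clk=1 w1=1 w6=0 w2=1 w4=0
t0.Δ2 w7=1 w5=1 w0=0 w3=0 clk=1 w1=1 w6=0 w2=1 w4=0
t0.Δ3 w7=1 w5=1 w0=0 w3=0 clk=1 w1=1 w6=0 w2=1 w4=1
t0.Δ4 w7=0 w5=1 w0=0 w3=0 clk=1 w1=1 w6=0 w2=1 w4=1
t0.Δ5 w7=0 w5=1 w0=0 w3=0 clk=1 w1=1 w6=1 w2=1 w4=1
t1.Δ0 w7=0 w5=1 w0=0 w3=0 clk=1 w1=1 w6=1 w2=1 w4=1
t1.Δ1 w7=0 w5=1 w0=0 w3=0 clk=0 w1=1 w6=1 w2=1 w4=1
t2.Δ0 w7=0 w5=1 w0=0 w3=0 clk=0 w1=1 w6=1 w2=1 w4=1
t2.Δ1 w7=0 w5=1 w0=0 w3=0 clk=1 w1=1 w6=1 w2=1 w4=1
t2.Δ2 w7=0 w5=1 w0=0 w3=1 clk=1 w1=1 w6=1 w2=1 w4=1
t2.Δ3 w7=0 w5=1 w0=0 w3=1 clk=1 w1=1 w6=1 w2=1 w4=0
t2.Δ4 w7=1 w5=1 w0=0 w3=1 clk=1 w1=1 w6=1 w2=1 w4=0
t2.Δ5 w7=1 w5=1 w0=0 w3=1 clk=1 w1=1 w6=0 w2=1 w4=0
t3.Δ0 w7=1 w5=1 w0=0 w3=1 clk=1 w1=1 w6=0 w2=1 w4=0
t3.Δ1 w7=1 w5=1 w0=0 w3=1 clk=0 w1=1 w6=0 w2=1 w4=0
t4.Δ0 w7=1 w5=1 w0=0 w3=1 clk=0 w1=1 w6=0 w2=1 w4=0
t4.Δ1 w7=1 w5=1 w0=0 w3=1 clk=1 w1=1 w6=0 w2=1 w4=0
t4.Δ2 w7=1 w5=1 w0=0 w3=0 clk=1 w1=1 w6=0 w2=1 w4=0
t4.Δ3 w7=1 w5=1 w0=0 w3=0 clk=1 w1=1 w6=0 w2=1 w4=1
t4.Δ4 w7=0 w5=1 w0=0 w3=0 clk=1 w1=1 w6=0 w2=1 w4=1
t4.Δ5 w7=0 w5=1 w0=0 w3=0 clk=1 w1=1 w6=1 w2=1 w4=1
t5.Δ0 w7=0 w5=1 w0=0 w3=0 clk=1 w1=1 w6=1 w2=1 w4=1
t5.Δ1 w7=0 w5=0 w0=0 w3=0 clk=0 w1=1 w6=1 w2=1 w4=1
t5.Δ2 w7=1 w5=0 w0=0 w3=0 clk=0 w1=1 w6=0 w2=1 w4=1
t5.Δ3 w7=1 w5=0 w0=0 w3=0 clk=0 w1=1 w6=1 w2=1 w4=1
t6.Δ0 w7=1 w5=0 w0=0 w3=0 clk=0 w1=1 w6=1 w2=1 w4=1
t6.Δ1 w7=1 w5=0 w0=0 w3=0 clk=1 w1=1 w6=1 w2=1 w4=1
t7.Δ0 w7=1 w5=0 w0=0 w3=0 clk=1 w1=1 w6=1 w2=1 w4=1
t7.Δ1 w7=1 w5=1 w0=0 w3=0 clk=0 w1=1 w6=1 w2=1 w4=1
t7.Δ2 w7=0 w5=1 w0=0 w3=0 clk=0 w1=1 w6=0 w2=1 w4=1
t7.Δ3 w7=0 w5=1 w0=0 w3=0 clk=0 w1=1 w6=1 w2=1 w4=1
t8.Δ0 w7=0 w5=1 w0=0 w3=0 clk=0 w1=1 w6=1 w2=1 w4=1
t8.Δ1 w7=0 w5=0 w0=0 w3=0 clk=1 w1=1 w6=1 w2=1 w4=1
t8.Δ2 w7=1 w5=0 w0=0 w3=0 clk=1 w1=1 w6=0 w2=1 w4=1
t8.Δ3 w7=1 w5=0 w0=0 w3=0 clk=1 w1=1 w6=1 w2=1 w4=1
t9.Δ0 w7=1 w5=0 w0=0 w3=0 clk=1 w1=1 w6=1 w2=1 w4=1
t9.Δ1 w7=1 w5=0 w0=0 w3=0 clk=0 w1=1 w6=1 w2=1 w4=1
t10.Δ0 w7=1 w5=0 w0=0 w3=0 clk=0 w1=1 w6=1 w2=1 w4=1
t10.Δ1 w7=1 w5=1 w0=0 w3=0 clk=1 w1=1 w6=1 w2=1 w4=1
t10.Δ2 w7=0 w5=1 w0=0 w3=1 clk=1 w1=1 w6=0 w2=1 w4=1
t10.Δ3 w7=0 w5=1 w0=0 w3=1 clk=1 w1=1 w6=1 w2=1 w4=0
t10.Δ4 w7=1 w5=1 w0=0 w3=1 clk=1 w1=1 w6=1 w2=1 w4=0
t10.Δ5 w7=1 w5=1 w0=0 w3=1 clk=1 w1=1 w6=0 w2=1 w4=0
t11.Δ0 w7=1 w5=1 w0=0 w3=1 clk=1 w1=1 w6=0 w2=1 w4=0
t11.Δ1 w7=1 w5=0 w0=0 w3=1 clk=0 w1=1 w6=0 w2=1 w4=0
t11.Δ2 w7=0 w5=0 w0=0 w3=1 clk=0 w1=1 w6=1 w2=1 w4=0
t11.Δ3 w7=0 w5=0 w0=0 w3=1 clk=0 w1=1 w6=0 w2=1 w4=0
t12.Δ0 w7=0 w5=0 w0=0 w3=1 clk=0 w1=1 w6=0 w2=1 w4=0
t12.Δ1 w7=0 w5=0 w0=0 w3=1 clk=1 w1=1 w6=0 w2=1 w4=0
t13.Δ0 w7=0 w5=0 w0=0 w3=1 clk=1 w1=1 w6=0 w2=1 w4=0
t13.Δ1 w7=0 w5=0 w0=0 w3=1 clk=0 w1=1 w6=0 w2=1 w4=0

yes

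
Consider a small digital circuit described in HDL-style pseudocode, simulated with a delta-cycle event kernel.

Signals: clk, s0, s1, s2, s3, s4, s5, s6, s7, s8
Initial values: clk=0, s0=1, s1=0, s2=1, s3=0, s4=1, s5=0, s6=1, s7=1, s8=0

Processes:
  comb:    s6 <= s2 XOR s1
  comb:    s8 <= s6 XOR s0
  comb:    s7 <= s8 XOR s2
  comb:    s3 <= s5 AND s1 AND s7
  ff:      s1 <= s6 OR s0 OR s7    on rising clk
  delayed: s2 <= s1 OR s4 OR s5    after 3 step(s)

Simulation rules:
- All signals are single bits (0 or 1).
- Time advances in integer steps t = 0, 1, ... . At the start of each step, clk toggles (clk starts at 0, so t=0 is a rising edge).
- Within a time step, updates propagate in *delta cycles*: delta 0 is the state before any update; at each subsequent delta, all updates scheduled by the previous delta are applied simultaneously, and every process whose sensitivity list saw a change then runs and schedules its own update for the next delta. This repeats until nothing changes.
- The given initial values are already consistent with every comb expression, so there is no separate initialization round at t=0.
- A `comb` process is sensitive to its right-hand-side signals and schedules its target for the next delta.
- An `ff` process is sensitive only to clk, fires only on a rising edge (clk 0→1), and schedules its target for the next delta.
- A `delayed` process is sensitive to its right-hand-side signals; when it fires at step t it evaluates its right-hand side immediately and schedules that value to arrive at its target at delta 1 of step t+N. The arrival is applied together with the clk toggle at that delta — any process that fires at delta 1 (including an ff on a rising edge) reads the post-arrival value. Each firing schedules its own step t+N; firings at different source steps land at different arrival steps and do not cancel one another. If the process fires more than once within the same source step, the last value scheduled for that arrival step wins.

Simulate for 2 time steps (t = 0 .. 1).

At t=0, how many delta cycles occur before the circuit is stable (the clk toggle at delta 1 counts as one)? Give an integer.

5

t=0 Δ0: s3=0 s4=1 s7=1 clk=0 s0=1 s5=0 s6=1 s2=1 s8=0 s1=0
  Δ1: clk:0→1
  Δ2: s1:0→1
  Δ3: s6:1→0
  Δ4: s8:0→1
  Δ5: s7:1→0
  (5Δ to stable)
t=1 Δ0: s3=0 s4=1 s7=0 clk=1 s0=1 s5=0 s6=0 s2=1 s8=1 s1=1
  Δ1: clk:1→0
  (1Δ to stable)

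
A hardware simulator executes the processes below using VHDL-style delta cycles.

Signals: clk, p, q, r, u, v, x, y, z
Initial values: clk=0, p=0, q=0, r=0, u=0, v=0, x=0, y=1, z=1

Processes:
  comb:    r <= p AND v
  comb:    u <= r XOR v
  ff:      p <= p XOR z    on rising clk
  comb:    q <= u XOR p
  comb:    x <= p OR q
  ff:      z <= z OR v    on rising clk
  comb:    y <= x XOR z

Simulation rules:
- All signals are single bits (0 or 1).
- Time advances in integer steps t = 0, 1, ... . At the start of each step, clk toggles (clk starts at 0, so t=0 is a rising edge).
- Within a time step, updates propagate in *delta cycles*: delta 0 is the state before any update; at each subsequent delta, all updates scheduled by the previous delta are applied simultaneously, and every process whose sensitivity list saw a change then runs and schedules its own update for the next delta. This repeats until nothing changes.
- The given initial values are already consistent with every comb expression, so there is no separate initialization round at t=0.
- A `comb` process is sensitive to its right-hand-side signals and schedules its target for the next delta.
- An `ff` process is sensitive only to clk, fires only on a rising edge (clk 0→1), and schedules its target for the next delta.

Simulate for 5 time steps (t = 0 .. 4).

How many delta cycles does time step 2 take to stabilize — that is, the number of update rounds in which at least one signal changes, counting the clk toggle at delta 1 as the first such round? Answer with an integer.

5

t0.Δ0 r=0 clk=0 p=0 v=0 q=0 y=1 x=0 z=1 u=0
t0.Δ1 r=0 clk=1 p=0 v=0 q=0 y=1 x=0 z=1 u=0
t0.Δ2 r=0 clk=1 p=1 v=0 q=0 y=1 x=0 z=1 u=0
t0.Δ3 r=0 clk=1 p=1 v=0 q=1 y=1 x=1 z=1 u=0
t0.Δ4 r=0 clk=1 p=1 v=0 q=1 y=0 x=1 z=1 u=0
t1.Δ0 r=0 clk=1 p=1 v=0 q=1 y=0 x=1 z=1 u=0
t1.Δ1 r=0 clk=0 p=1 v=0 q=1 y=0 x=1 z=1 u=0
t2.Δ0 r=0 clk=0 p=1 v=0 q=1 y=0 x=1 z=1 u=0
t2.Δ1 r=0 clk=1 p=1 v=0 q=1 y=0 x=1 z=1 u=0
t2.Δ2 r=0 clk=1 p=0 v=0 q=1 y=0 x=1 z=1 u=0
t2.Δ3 r=0 clk=1 p=0 v=0 q=0 y=0 x=1 z=1 u=0
t2.Δ4 r=0 clk=1 p=0 v=0 q=0 y=0 x=0 z=1 u=0
t2.Δ5 r=0 clk=1 p=0 v=0 q=0 y=1 x=0 z=1 u=0
t3.Δ0 r=0 clk=1 p=0 v=0 q=0 y=1 x=0 z=1 u=0
t3.Δ1 r=0 clk=0 p=0 v=0 q=0 y=1 x=0 z=1 u=0
t4.Δ0 r=0 clk=0 p=0 v=0 q=0 y=1 x=0 z=1 u=0
t4.Δ1 r=0 clk=1 p=0 v=0 q=0 y=1 x=0 z=1 u=0
t4.Δ2 r=0 clk=1 p=1 v=0 q=0 y=1 x=0 z=1 u=0
t4.Δ3 r=0 clk=1 p=1 v=0 q=1 y=1 x=1 z=1 u=0
t4.Δ4 r=0 clk=1 p=1 v=0 q=1 y=0 x=1 z=1 u=0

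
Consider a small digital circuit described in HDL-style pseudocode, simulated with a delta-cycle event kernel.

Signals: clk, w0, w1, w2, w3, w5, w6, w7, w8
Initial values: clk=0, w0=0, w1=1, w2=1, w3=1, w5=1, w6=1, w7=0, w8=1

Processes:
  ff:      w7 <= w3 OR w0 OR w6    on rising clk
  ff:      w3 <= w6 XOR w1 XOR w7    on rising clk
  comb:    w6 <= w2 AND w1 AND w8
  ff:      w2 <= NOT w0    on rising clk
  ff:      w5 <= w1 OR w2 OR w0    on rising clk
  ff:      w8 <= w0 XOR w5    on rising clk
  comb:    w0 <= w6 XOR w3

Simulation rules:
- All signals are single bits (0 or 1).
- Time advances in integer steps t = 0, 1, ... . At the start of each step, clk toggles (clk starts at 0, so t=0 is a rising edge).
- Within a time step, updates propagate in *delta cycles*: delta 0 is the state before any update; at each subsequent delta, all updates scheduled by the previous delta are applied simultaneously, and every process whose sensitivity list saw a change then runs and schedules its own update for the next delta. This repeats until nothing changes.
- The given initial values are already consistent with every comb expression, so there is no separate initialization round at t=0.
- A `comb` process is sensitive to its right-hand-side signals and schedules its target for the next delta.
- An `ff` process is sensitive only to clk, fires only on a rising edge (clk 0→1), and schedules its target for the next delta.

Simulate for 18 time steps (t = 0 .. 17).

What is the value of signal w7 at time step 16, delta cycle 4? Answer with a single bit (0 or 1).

1

[bits: w0,w8,w1,w6,w7,w2,w5,w3,clk]
t=0: Δ0=011101110 Δ1=011101111 Δ2=011111101 Δ3=111111101 | 3Δ
t=1: Δ0=111111101 Δ1=111111100 | 1Δ
t=2: Δ0=111111100 Δ1=111111101 Δ2=101110111 Δ3=001010111 Δ4=101010111 | 4Δ
t=3: Δ0=101010111 Δ1=101010110 | 1Δ
t=4: Δ0=101010110 Δ1=101010111 Δ2=101010101 Δ3=001010101 | 3Δ
t=5: Δ0=001010101 Δ1=001010100 | 1Δ
t=6: Δ0=001010100 Δ1=001010101 Δ2=011001101 Δ3=011101101 Δ4=111101101 | 4Δ
t=7: Δ0=111101101 Δ1=111101100 | 1Δ
t=8: Δ0=111101100 Δ1=111101101 Δ2=101110101 Δ3=101010101 Δ4=001010101 | 4Δ
t=9: Δ0=001010101 Δ1=001010100 | 1Δ
t=10: Δ0=001010100 Δ1=001010101 Δ2=011001101 Δ3=011101101 Δ4=111101101 | 4Δ
t=11: Δ0=111101101 Δ1=111101100 | 1Δ
t=12: Δ0=111101100 Δ1=111101101 Δ2=101110101 Δ3=101010101 Δ4=001010101 | 4Δ
t=13: Δ0=001010101 Δ1=001010100 | 1Δ
t=14: Δ0=001010100 Δ1=001010101 Δ2=011001101 Δ3=011101101 Δ4=111101101 | 4Δ
t=15: Δ0=111101101 Δ1=111101100 | 1Δ
t=16: Δ0=111101100 Δ1=111101101 Δ2=101110101 Δ3=101010101 Δ4=001010101 | 4Δ
t=17: Δ0=001010101 Δ1=001010100 | 1Δ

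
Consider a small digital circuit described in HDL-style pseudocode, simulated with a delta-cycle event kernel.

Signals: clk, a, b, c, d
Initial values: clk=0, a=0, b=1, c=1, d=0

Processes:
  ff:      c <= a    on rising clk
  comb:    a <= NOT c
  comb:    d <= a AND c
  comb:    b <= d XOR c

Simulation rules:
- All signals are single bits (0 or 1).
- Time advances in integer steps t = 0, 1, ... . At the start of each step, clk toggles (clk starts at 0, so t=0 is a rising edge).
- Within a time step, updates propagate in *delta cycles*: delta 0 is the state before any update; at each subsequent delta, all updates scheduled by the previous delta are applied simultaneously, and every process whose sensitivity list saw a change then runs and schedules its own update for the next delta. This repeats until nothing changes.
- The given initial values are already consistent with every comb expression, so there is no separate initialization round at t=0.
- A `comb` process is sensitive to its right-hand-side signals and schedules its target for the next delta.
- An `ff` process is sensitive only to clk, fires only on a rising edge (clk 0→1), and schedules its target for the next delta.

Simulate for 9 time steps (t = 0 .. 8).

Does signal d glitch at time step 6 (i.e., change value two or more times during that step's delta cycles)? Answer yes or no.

yes

[bits: clk,d,b,c,a]
t=0: Δ0=00110 Δ1=10110 Δ2=10100 Δ3=10001 | 3Δ
t=1: Δ0=10001 Δ1=00001 | 1Δ
t=2: Δ0=00001 Δ1=10001 Δ2=10011 Δ3=11110 Δ4=10010 Δ5=10110 | 5Δ
t=3: Δ0=10110 Δ1=00110 | 1Δ
t=4: Δ0=00110 Δ1=10110 Δ2=10100 Δ3=10001 | 3Δ
t=5: Δ0=10001 Δ1=00001 | 1Δ
t=6: Δ0=00001 Δ1=10001 Δ2=10011 Δ3=11110 Δ4=10010 Δ5=10110 | 5Δ
t=7: Δ0=10110 Δ1=00110 | 1Δ
t=8: Δ0=00110 Δ1=10110 Δ2=10100 Δ3=10001 | 3Δ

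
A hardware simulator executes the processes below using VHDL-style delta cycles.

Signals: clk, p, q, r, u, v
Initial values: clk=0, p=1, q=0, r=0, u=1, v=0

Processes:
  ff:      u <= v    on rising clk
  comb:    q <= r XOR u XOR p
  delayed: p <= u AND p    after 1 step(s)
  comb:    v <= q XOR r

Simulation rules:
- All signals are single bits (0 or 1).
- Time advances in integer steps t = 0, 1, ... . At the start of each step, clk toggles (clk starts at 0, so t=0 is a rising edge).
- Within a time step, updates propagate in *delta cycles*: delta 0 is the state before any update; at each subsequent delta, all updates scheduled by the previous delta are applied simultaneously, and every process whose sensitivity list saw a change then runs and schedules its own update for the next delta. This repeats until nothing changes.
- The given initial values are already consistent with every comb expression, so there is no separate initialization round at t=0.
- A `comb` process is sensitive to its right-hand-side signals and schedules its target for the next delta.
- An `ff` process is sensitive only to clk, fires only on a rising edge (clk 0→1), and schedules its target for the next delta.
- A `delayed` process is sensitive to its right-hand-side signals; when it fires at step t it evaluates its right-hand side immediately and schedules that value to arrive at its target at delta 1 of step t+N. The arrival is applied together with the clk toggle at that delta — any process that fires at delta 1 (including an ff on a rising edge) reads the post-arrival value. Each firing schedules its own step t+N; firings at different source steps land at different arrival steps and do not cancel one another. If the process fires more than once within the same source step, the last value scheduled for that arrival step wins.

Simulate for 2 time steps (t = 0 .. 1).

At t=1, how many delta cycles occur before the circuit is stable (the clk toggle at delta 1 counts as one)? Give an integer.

3

t0.Δ0 clk=0 p=1 v=0 r=0 q=0 u=1
t0.Δ1 clk=1 p=1 v=0 r=0 q=0 u=1
t0.Δ2 clk=1 p=1 v=0 r=0 q=0 u=0
t0.Δ3 clk=1 p=1 v=0 r=0 q=1 u=0
t0.Δ4 clk=1 p=1 v=1 r=0 q=1 u=0
t1.Δ0 clk=1 p=1 v=1 r=0 q=1 u=0
t1.Δ1 clk=0 p=0 v=1 r=0 q=1 u=0
t1.Δ2 clk=0 p=0 v=1 r=0 q=0 u=0
t1.Δ3 clk=0 p=0 v=0 r=0 q=0 u=0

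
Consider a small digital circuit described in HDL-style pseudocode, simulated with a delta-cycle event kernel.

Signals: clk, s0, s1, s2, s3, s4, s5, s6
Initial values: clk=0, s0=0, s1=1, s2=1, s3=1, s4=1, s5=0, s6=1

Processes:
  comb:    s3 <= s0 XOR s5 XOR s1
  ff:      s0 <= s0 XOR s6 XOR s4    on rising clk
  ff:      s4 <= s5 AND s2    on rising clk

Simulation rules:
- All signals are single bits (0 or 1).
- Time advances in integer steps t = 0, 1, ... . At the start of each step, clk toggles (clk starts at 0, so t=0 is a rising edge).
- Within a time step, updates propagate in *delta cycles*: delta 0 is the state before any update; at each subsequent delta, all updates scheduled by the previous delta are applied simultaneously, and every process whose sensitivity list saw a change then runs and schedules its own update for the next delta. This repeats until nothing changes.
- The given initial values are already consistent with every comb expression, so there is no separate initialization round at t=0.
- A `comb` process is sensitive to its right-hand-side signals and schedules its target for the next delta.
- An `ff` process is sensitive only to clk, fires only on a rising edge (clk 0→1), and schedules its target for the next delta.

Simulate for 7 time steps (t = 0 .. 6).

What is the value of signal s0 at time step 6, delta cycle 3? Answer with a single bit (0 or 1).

t=0 Δ0: s2=1 s5=0 clk=0 s6=1 s1=1 s3=1 s0=0 s4=1
  Δ1: clk:0→1
  Δ2: s4:1→0
  (2Δ to stable)
t=1 Δ0: s2=1 s5=0 clk=1 s6=1 s1=1 s3=1 s0=0 s4=0
  Δ1: clk:1→0
  (1Δ to stable)
t=2 Δ0: s2=1 s5=0 clk=0 s6=1 s1=1 s3=1 s0=0 s4=0
  Δ1: clk:0→1
  Δ2: s0:0→1
  Δ3: s3:1→0
  (3Δ to stable)
t=3 Δ0: s2=1 s5=0 clk=1 s6=1 s1=1 s3=0 s0=1 s4=0
  Δ1: clk:1→0
  (1Δ to stable)
t=4 Δ0: s2=1 s5=0 clk=0 s6=1 s1=1 s3=0 s0=1 s4=0
  Δ1: clk:0→1
  Δ2: s0:1→0
  Δ3: s3:0→1
  (3Δ to stable)
t=5 Δ0: s2=1 s5=0 clk=1 s6=1 s1=1 s3=1 s0=0 s4=0
  Δ1: clk:1→0
  (1Δ to stable)
t=6 Δ0: s2=1 s5=0 clk=0 s6=1 s1=1 s3=1 s0=0 s4=0
  Δ1: clk:0→1
  Δ2: s0:0→1
  Δ3: s3:1→0
  (3Δ to stable)

1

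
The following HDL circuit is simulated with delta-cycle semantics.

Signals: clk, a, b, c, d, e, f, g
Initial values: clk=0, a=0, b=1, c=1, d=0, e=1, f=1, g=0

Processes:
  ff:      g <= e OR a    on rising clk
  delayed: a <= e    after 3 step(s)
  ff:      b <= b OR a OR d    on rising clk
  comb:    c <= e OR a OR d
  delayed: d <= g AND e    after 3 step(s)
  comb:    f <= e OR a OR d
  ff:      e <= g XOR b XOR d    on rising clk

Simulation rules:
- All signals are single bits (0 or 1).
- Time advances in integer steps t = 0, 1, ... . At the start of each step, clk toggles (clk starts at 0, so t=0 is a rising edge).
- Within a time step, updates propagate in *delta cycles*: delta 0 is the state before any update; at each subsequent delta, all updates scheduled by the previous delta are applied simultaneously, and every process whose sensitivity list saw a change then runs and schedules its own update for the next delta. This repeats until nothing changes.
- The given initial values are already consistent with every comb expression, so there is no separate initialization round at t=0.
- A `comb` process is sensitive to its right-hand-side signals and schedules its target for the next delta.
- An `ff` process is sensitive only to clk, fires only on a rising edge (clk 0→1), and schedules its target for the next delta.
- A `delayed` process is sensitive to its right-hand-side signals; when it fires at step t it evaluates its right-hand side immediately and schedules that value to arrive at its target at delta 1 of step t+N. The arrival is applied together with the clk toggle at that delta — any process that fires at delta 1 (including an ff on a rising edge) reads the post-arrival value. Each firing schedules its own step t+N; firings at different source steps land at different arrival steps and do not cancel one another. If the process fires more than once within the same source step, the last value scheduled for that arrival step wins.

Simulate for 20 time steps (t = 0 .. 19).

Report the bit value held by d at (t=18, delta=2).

t0.Δ0 a=0 b=1 e=1 d=0 g=0 clk=0 c=1 f=1
t0.Δ1 a=0 b=1 e=1 d=0 g=0 clk=1 c=1 f=1
t0.Δ2 a=0 b=1 e=1 d=0 g=1 clk=1 c=1 f=1
t1.Δ0 a=0 b=1 e=1 d=0 g=1 clk=1 c=1 f=1
t1.Δ1 a=0 b=1 e=1 d=0 g=1 clk=0 c=1 f=1
t2.Δ0 a=0 b=1 e=1 d=0 g=1 clk=0 c=1 f=1
t2.Δ1 a=0 b=1 e=1 d=0 g=1 clk=1 c=1 f=1
t2.Δ2 a=0 b=1 e=0 d=0 g=1 clk=1 c=1 f=1
t2.Δ3 a=0 b=1 e=0 d=0 g=1 clk=1 c=0 f=0
t3.Δ0 a=0 b=1 e=0 d=0 g=1 clk=1 c=0 f=0
t3.Δ1 a=0 b=1 e=0 d=1 g=1 clk=0 c=0 f=0
t3.Δ2 a=0 b=1 e=0 d=1 g=1 clk=0 c=1 f=1
t4.Δ0 a=0 b=1 e=0 d=1 g=1 clk=0 c=1 f=1
t4.Δ1 a=0 b=1 e=0 d=1 g=1 clk=1 c=1 f=1
t4.Δ2 a=0 b=1 e=1 d=1 g=0 clk=1 c=1 f=1
t5.Δ0 a=0 b=1 e=1 d=1 g=0 clk=1 c=1 f=1
t5.Δ1 a=0 b=1 e=1 d=0 g=0 clk=0 c=1 f=1
t6.Δ0 a=0 b=1 e=1 d=0 g=0 clk=0 c=1 f=1
t6.Δ1 a=0 b=1 e=1 d=0 g=0 clk=1 c=1 f=1
t6.Δ2 a=0 b=1 e=1 d=0 g=1 clk=1 c=1 f=1
t7.Δ0 a=0 b=1 e=1 d=0 g=1 clk=1 c=1 f=1
t7.Δ1 a=1 b=1 e=1 d=0 g=1 clk=0 c=1 f=1
t8.Δ0 a=1 b=1 e=1 d=0 g=1 clk=0 c=1 f=1
t8.Δ1 a=1 b=1 e=1 d=0 g=1 clk=1 c=1 f=1
t8.Δ2 a=1 b=1 e=0 d=0 g=1 clk=1 c=1 f=1
t9.Δ0 a=1 b=1 e=0 d=0 g=1 clk=1 c=1 f=1
t9.Δ1 a=1 b=1 e=0 d=1 g=1 clk=0 c=1 f=1
t10.Δ0 a=1 b=1 e=0 d=1 g=1 clk=0 c=1 f=1
t10.Δ1 a=1 b=1 e=0 d=1 g=1 clk=1 c=1 f=1
t10.Δ2 a=1 b=1 e=1 d=1 g=1 clk=1 c=1 f=1
t11.Δ0 a=1 b=1 e=1 d=1 g=1 clk=1 c=1 f=1
t11.Δ1 a=0 b=1 e=1 d=0 g=1 clk=0 c=1 f=1
t12.Δ0 a=0 b=1 e=1 d=0 g=1 clk=0 c=1 f=1
t12.Δ1 a=0 b=1 e=1 d=0 g=1 clk=1 c=1 f=1
t12.Δ2 a=0 b=1 e=0 d=0 g=1 clk=1 c=1 f=1
t12.Δ3 a=0 b=1 e=0 d=0 g=1 clk=1 c=0 f=0
t13.Δ0 a=0 b=1 e=0 d=0 g=1 clk=1 c=0 f=0
t13.Δ1 a=1 b=1 e=0 d=1 g=1 clk=0 c=0 f=0
t13.Δ2 a=1 b=1 e=0 d=1 g=1 clk=0 c=1 f=1
t14.Δ0 a=1 b=1 e=0 d=1 g=1 clk=0 c=1 f=1
t14.Δ1 a=1 b=1 e=0 d=1 g=1 clk=1 c=1 f=1
t14.Δ2 a=1 b=1 e=1 d=1 g=1 clk=1 c=1 f=1
t15.Δ0 a=1 b=1 e=1 d=1 g=1 clk=1 c=1 f=1
t15.Δ1 a=0 b=1 e=1 d=0 g=1 clk=0 c=1 f=1
t16.Δ0 a=0 b=1 e=1 d=0 g=1 clk=0 c=1 f=1
t16.Δ1 a=0 b=1 e=1 d=0 g=1 clk=1 c=1 f=1
t16.Δ2 a=0 b=1 e=0 d=0 g=1 clk=1 c=1 f=1
t16.Δ3 a=0 b=1 e=0 d=0 g=1 clk=1 c=0 f=0
t17.Δ0 a=0 b=1 e=0 d=0 g=1 clk=1 c=0 f=0
t17.Δ1 a=1 b=1 e=0 d=1 g=1 clk=0 c=0 f=0
t17.Δ2 a=1 b=1 e=0 d=1 g=1 clk=0 c=1 f=1
t18.Δ0 a=1 b=1 e=0 d=1 g=1 clk=0 c=1 f=1
t18.Δ1 a=1 b=1 e=0 d=1 g=1 clk=1 c=1 f=1
t18.Δ2 a=1 b=1 e=1 d=1 g=1 clk=1 c=1 f=1
t19.Δ0 a=1 b=1 e=1 d=1 g=1 clk=1 c=1 f=1
t19.Δ1 a=0 b=1 e=1 d=0 g=1 clk=0 c=1 f=1

1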